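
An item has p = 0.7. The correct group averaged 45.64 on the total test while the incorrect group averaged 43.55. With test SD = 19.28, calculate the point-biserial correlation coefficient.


q = 1 - p = 0.3
rpb = ((M1 - M0) / SD) * sqrt(p * q)
rpb = ((45.64 - 43.55) / 19.28) * sqrt(0.7 * 0.3)
rpb = 0.0497

0.0497


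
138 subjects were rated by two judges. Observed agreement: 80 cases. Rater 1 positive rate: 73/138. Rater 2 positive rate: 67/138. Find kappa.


P_o = 80/138 = 0.57971
P_e = (73*67 + 65*71) / 19044 = 0.49916
kappa = (P_o - P_e) / (1 - P_e)
kappa = (0.57971 - 0.49916) / (1 - 0.49916)
kappa = 0.1608

0.1608


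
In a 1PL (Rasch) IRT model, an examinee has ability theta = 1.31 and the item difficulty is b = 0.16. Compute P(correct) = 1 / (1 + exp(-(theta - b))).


theta - b = 1.31 - 0.16 = 1.15
exp(-(theta - b)) = exp(-1.15) = 0.3166
P = 1 / (1 + 0.3166)
P = 0.7595

0.7595


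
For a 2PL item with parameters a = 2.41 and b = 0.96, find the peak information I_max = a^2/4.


For 2PL, max info at theta = b = 0.96
I_max = a^2 / 4 = 2.41^2 / 4
= 5.8081 / 4
I_max = 1.452

1.452


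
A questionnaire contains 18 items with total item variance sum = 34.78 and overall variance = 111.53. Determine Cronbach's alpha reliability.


alpha = (k/(k-1)) * (1 - sum(si^2)/s_total^2)
= (18/17) * (1 - 34.78/111.53)
alpha = 0.7286

0.7286


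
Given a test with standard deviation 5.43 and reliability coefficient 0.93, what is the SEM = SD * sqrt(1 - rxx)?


SEM = SD * sqrt(1 - rxx)
SEM = 5.43 * sqrt(1 - 0.93)
SEM = 5.43 * sqrt(0.07) = 5.43 * 0.264575
SEM = 1.4366

1.4366


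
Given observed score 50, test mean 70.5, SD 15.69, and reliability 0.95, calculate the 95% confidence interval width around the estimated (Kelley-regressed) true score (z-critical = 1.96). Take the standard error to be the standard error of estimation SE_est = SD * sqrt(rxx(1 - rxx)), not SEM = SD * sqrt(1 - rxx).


True score estimate = 0.95*50 + 0.05*70.5 = 51.025
SE_est = SD * sqrt(rxx * (1 - rxx)) = 15.69 * sqrt(0.95 * 0.05) = 15.69 * sqrt(0.0475) = 3.419556
CI = T_est +/- z * SE_est, so width = 2 * z * SE_est = 2 * 1.96 * 3.419556
Width = 13.4047

13.4047


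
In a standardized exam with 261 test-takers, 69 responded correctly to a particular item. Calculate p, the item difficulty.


Item difficulty p = number correct / total examinees
p = 69 / 261
p = 0.2644

0.2644


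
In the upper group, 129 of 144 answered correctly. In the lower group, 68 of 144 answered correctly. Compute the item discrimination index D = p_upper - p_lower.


p_upper = 129/144 = 0.8958
p_lower = 68/144 = 0.4722
D = 0.8958 - 0.4722 = 0.4236

0.4236


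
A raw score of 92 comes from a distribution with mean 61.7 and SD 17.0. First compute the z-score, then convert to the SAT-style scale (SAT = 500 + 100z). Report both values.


z = (X - mean) / SD = (92 - 61.7) / 17.0
z = 30.3 / 17.0
z = 1.7824
SAT-scale = SAT = 500 + 100z
Carry z at full precision (z = 30.3 / 17.0) into the conversion:
SAT-scale = 500 + 100 * (30.3 / 17.0) = 500 + 3030 / 17.0
SAT-scale = 500 + 178.2353
SAT-scale = 678.2353

678.2353


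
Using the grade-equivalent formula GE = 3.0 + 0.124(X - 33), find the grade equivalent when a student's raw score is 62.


raw - median = 62 - 33 = 29
slope * diff = 0.124 * 29 = 3.596
GE = 3.0 + 3.596
GE = 6.596

6.596


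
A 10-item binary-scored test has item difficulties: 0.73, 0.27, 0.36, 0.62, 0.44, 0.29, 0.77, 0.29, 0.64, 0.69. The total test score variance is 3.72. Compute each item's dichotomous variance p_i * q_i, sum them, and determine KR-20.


For each item, compute p_i * q_i:
  Item 1: 0.73 * 0.27 = 0.1971
  Item 2: 0.27 * 0.73 = 0.1971
  Item 3: 0.36 * 0.64 = 0.2304
  Item 4: 0.62 * 0.38 = 0.2356
  Item 5: 0.44 * 0.56 = 0.2464
  Item 6: 0.29 * 0.71 = 0.2059
  Item 7: 0.77 * 0.23 = 0.1771
  Item 8: 0.29 * 0.71 = 0.2059
  Item 9: 0.64 * 0.36 = 0.2304
  Item 10: 0.69 * 0.31 = 0.2139
Sum(p_i * q_i) = 0.1971 + 0.1971 + 0.2304 + 0.2356 + 0.2464 + 0.2059 + 0.1771 + 0.2059 + 0.2304 + 0.2139 = 2.1398
KR-20 = (k/(k-1)) * (1 - Sum(p_i*q_i) / Var_total)
= (10/9) * (1 - 2.1398/3.72)
= 1.1111 * 0.4248
KR-20 = 0.472

0.472


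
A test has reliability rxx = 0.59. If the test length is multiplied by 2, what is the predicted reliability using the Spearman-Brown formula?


r_new = (n * rxx) / (1 + (n-1) * rxx)
r_new = (2 * 0.59) / (1 + 1 * 0.59)
r_new = 1.18 / 1.59
r_new = 0.7421

0.7421


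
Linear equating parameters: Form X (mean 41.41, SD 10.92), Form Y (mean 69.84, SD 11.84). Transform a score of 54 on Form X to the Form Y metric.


slope = SD_Y / SD_X = 11.84 / 10.92 ~ 1.0842
intercept = mean_Y - slope * mean_X = 69.84 - (11.84 / 10.92) * 41.41 ~ 24.9412
Y = slope * X + intercept. To avoid rounding drift from the rounded slope/intercept, evaluate the equivalent form Y = mean_Y + SD_Y * (X - mean_X) / SD_X at full precision:
Y = 69.84 + 11.84 * (54 - 41.41) / 10.92
Y = 69.84 + 11.84 * 12.59 / 10.92
Y = 69.84 + 149.0656 / 10.92
Y = 69.84 + 13.6507
Y = 83.4907

83.4907


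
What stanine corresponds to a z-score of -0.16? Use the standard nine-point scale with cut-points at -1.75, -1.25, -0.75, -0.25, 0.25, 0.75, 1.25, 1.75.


Stanine boundaries: [-1.75, -1.25, -0.75, -0.25, 0.25, 0.75, 1.25, 1.75]
z = -0.16
Check each boundary:
  z >= -1.75 -> could be stanine 2
  z >= -1.25 -> could be stanine 3
  z >= -0.75 -> could be stanine 4
  z >= -0.25 -> could be stanine 5
  z < 0.25
  z < 0.75
  z < 1.25
  z < 1.75
Highest qualifying boundary gives stanine = 5

5


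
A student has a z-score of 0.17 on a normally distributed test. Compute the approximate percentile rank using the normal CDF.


CDF(z) = 0.5 * (1 + erf(z/sqrt(2)))
erf(0.1202) = 0.135
CDF = 0.5675
Percentile rank = 0.5675 * 100 = 56.75

56.75


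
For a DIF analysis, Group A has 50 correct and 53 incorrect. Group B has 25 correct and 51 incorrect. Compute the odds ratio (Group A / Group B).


Odds_A = 50/53 = 0.9434
Odds_B = 25/51 = 0.4902
OR = Odds_A / Odds_B = 0.9434 / 0.4902
Exactly, OR = (50 * 51) / (53 * 25) = 2550 / 1325
OR = 1.9245

1.9245


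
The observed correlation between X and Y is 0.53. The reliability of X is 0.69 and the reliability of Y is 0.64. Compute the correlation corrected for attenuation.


r_corrected = rxy / sqrt(rxx * ryy)
= 0.53 / sqrt(0.69 * 0.64)
= 0.53 / sqrt(0.4416)
= 0.53 / 0.66453
r_corrected = 0.7976

0.7976


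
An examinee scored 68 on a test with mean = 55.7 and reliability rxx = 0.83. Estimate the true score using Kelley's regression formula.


T_est = rxx * X + (1 - rxx) * mean
T_est = 0.83 * 68 + 0.17 * 55.7
T_est = 56.44 + 9.469
T_est = 65.909

65.909


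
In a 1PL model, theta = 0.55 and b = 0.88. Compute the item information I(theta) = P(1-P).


P = 1/(1+exp(-(0.55-0.88))) = 0.4182
I = P*(1-P) = 0.4182 * 0.5818
I = 0.2433

0.2433


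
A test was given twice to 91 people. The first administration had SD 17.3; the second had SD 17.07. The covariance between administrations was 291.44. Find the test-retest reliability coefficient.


r = cov(X,Y) / (SD_X * SD_Y)
r = 291.44 / (17.3 * 17.07)
r = 291.44 / 295.311
r = 0.9869

0.9869


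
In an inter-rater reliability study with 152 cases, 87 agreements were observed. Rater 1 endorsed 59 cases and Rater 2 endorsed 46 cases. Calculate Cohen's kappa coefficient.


P_o = 87/152 = 0.572368
P_e = (59*46 + 93*106) / 23104 = 0.544148
kappa = (P_o - P_e) / (1 - P_e)
kappa = (0.572368 - 0.544148) / (1 - 0.544148)
kappa = 0.0619

0.0619


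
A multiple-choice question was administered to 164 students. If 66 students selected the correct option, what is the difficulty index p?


Item difficulty p = number correct / total examinees
p = 66 / 164
p = 0.4024

0.4024


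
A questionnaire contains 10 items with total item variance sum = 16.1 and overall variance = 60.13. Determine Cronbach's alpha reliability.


alpha = (k/(k-1)) * (1 - sum(si^2)/s_total^2)
= (10/9) * (1 - 16.1/60.13)
alpha = 0.8136

0.8136


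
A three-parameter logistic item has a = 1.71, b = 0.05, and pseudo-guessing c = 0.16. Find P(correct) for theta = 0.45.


logit = 1.71*(0.45 - 0.05) = 0.684
P* = 1/(1 + exp(-0.684)) = 0.6646
P = 0.16 + (1 - 0.16) * 0.6646
P = 0.7183

0.7183


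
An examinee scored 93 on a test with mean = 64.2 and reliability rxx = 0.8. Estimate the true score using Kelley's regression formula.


T_est = rxx * X + (1 - rxx) * mean
T_est = 0.8 * 93 + 0.2 * 64.2
T_est = 74.4 + 12.84
T_est = 87.24

87.24


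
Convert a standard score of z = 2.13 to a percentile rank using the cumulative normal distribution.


CDF(z) = 0.5 * (1 + erf(z/sqrt(2)))
erf(1.5061) = 0.9668
CDF = 0.9834
Percentile rank = 0.9834 * 100 = 98.34

98.34


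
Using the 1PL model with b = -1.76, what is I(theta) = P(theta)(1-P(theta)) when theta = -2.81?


P = 1/(1+exp(-(-2.81--1.76))) = 0.2592
I = P*(1-P) = 0.2592 * 0.7408
I = 0.192

0.192


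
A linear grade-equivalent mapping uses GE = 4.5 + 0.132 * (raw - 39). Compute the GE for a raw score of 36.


raw - median = 36 - 39 = -3
slope * diff = 0.132 * -3 = -0.396
GE = 4.5 + -0.396
GE = 4.104

4.104


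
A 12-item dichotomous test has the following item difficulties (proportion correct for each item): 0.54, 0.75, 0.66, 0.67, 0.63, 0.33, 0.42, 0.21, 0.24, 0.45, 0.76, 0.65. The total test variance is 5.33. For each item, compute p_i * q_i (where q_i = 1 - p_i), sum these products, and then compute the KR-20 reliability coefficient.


For each item, compute p_i * q_i:
  Item 1: 0.54 * 0.46 = 0.2484
  Item 2: 0.75 * 0.25 = 0.1875
  Item 3: 0.66 * 0.34 = 0.2244
  Item 4: 0.67 * 0.33 = 0.2211
  Item 5: 0.63 * 0.37 = 0.2331
  Item 6: 0.33 * 0.67 = 0.2211
  Item 7: 0.42 * 0.58 = 0.2436
  Item 8: 0.21 * 0.79 = 0.1659
  Item 9: 0.24 * 0.76 = 0.1824
  Item 10: 0.45 * 0.55 = 0.2475
  Item 11: 0.76 * 0.24 = 0.1824
  Item 12: 0.65 * 0.35 = 0.2275
Sum(p_i * q_i) = 0.2484 + 0.1875 + 0.2244 + 0.2211 + 0.2331 + 0.2211 + 0.2436 + 0.1659 + 0.1824 + 0.2475 + 0.1824 + 0.2275 = 2.5849
KR-20 = (k/(k-1)) * (1 - Sum(p_i*q_i) / Var_total)
= (12/11) * (1 - 2.5849/5.33)
= 1.0909 * 0.515
KR-20 = 0.5618

0.5618


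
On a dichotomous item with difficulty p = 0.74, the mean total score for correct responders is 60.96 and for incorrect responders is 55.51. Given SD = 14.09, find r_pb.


q = 1 - p = 0.26
rpb = ((M1 - M0) / SD) * sqrt(p * q)
rpb = ((60.96 - 55.51) / 14.09) * sqrt(0.74 * 0.26)
rpb = 0.1697

0.1697


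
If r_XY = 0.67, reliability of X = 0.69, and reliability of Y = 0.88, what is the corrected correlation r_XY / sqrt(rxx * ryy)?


r_corrected = rxy / sqrt(rxx * ryy)
= 0.67 / sqrt(0.69 * 0.88)
= 0.67 / sqrt(0.6072)
= 0.67 / 0.77923
r_corrected = 0.8598

0.8598


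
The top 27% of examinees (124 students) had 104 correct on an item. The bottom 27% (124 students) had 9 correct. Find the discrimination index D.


p_upper = 104/124 = 0.8387
p_lower = 9/124 = 0.0726
D = 0.8387 - 0.0726 = 0.7661

0.7661


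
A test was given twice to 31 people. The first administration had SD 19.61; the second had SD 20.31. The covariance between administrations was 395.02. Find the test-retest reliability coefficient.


r = cov(X,Y) / (SD_X * SD_Y)
r = 395.02 / (19.61 * 20.31)
r = 395.02 / 398.2791
r = 0.9918

0.9918


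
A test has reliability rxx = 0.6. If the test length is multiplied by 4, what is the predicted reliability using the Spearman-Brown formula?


r_new = (n * rxx) / (1 + (n-1) * rxx)
r_new = (4 * 0.6) / (1 + 3 * 0.6)
r_new = 2.4 / 2.8
r_new = 0.8571

0.8571


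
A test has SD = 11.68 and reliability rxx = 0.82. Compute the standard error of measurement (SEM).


SEM = SD * sqrt(1 - rxx)
SEM = 11.68 * sqrt(1 - 0.82)
SEM = 11.68 * sqrt(0.18) = 11.68 * 0.424264
SEM = 4.9554

4.9554


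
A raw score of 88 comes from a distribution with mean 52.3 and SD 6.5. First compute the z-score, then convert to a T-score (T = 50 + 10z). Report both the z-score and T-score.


z = (X - mean) / SD = (88 - 52.3) / 6.5
z = 35.7 / 6.5
z = 5.4923
T-score = T = 50 + 10z
Carry z at full precision (z = 35.7 / 6.5) into the conversion:
T-score = 50 + 10 * (35.7 / 6.5) = 50 + 357 / 6.5
T-score = 50 + 54.9231
T-score = 104.9231

104.9231


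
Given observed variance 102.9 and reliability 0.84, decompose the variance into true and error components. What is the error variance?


var_true = rxx * var_obs = 0.84 * 102.9 = 86.436
var_error = var_obs - var_true
var_error = 102.9 - 86.436
var_error = 16.464

16.464


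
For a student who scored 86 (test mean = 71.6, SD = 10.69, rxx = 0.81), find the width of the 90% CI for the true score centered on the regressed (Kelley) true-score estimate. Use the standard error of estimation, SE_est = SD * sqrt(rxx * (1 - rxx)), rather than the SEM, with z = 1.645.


True score estimate = 0.81*86 + 0.19*71.6 = 83.264
SE_est = SD * sqrt(rxx * (1 - rxx)) = 10.69 * sqrt(0.81 * 0.19) = 10.69 * sqrt(0.1539) = 4.193697
CI = T_est +/- z * SE_est, so width = 2 * z * SE_est = 2 * 1.645 * 4.193697
Width = 13.7973

13.7973


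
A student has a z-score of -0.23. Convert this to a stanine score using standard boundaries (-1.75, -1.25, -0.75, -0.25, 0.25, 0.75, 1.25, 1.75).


Stanine boundaries: [-1.75, -1.25, -0.75, -0.25, 0.25, 0.75, 1.25, 1.75]
z = -0.23
Check each boundary:
  z >= -1.75 -> could be stanine 2
  z >= -1.25 -> could be stanine 3
  z >= -0.75 -> could be stanine 4
  z >= -0.25 -> could be stanine 5
  z < 0.25
  z < 0.75
  z < 1.25
  z < 1.75
Highest qualifying boundary gives stanine = 5

5


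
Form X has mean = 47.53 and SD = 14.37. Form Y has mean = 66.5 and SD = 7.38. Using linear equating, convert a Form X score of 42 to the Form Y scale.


slope = SD_Y / SD_X = 7.38 / 14.37 ~ 0.5136
intercept = mean_Y - slope * mean_X = 66.5 - (7.38 / 14.37) * 47.53 ~ 42.09
Y = slope * X + intercept. To avoid rounding drift from the rounded slope/intercept, evaluate the equivalent form Y = mean_Y + SD_Y * (X - mean_X) / SD_X at full precision:
Y = 66.5 + 7.38 * (42 - 47.53) / 14.37
Y = 66.5 - 7.38 * 5.53 / 14.37
Y = 66.5 - 40.8114 / 14.37
Y = 66.5 - 2.84
Y = 63.66

63.66


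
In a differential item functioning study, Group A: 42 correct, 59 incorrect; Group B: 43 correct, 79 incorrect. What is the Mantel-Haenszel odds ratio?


Odds_A = 42/59 = 0.7119
Odds_B = 43/79 = 0.5443
OR = Odds_A / Odds_B = 0.7119 / 0.5443
Exactly, OR = (42 * 79) / (59 * 43) = 3318 / 2537
OR = 1.3078

1.3078


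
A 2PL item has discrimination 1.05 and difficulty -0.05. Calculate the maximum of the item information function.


For 2PL, max info at theta = b = -0.05
I_max = a^2 / 4 = 1.05^2 / 4
= 1.1025 / 4
I_max = 0.2756

0.2756


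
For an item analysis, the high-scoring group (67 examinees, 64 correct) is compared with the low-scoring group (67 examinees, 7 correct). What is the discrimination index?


p_upper = 64/67 = 0.9552
p_lower = 7/67 = 0.1045
D = 0.9552 - 0.1045 = 0.8507

0.8507


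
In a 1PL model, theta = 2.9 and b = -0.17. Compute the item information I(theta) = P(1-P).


P = 1/(1+exp(-(2.9--0.17))) = 0.9556
I = P*(1-P) = 0.9556 * 0.0444
I = 0.0424

0.0424


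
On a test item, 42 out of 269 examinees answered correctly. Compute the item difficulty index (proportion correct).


Item difficulty p = number correct / total examinees
p = 42 / 269
p = 0.1561

0.1561


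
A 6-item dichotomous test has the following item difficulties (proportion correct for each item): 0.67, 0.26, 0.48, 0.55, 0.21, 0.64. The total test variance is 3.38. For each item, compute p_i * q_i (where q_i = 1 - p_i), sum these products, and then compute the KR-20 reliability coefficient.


For each item, compute p_i * q_i:
  Item 1: 0.67 * 0.33 = 0.2211
  Item 2: 0.26 * 0.74 = 0.1924
  Item 3: 0.48 * 0.52 = 0.2496
  Item 4: 0.55 * 0.45 = 0.2475
  Item 5: 0.21 * 0.79 = 0.1659
  Item 6: 0.64 * 0.36 = 0.2304
Sum(p_i * q_i) = 0.2211 + 0.1924 + 0.2496 + 0.2475 + 0.1659 + 0.2304 = 1.3069
KR-20 = (k/(k-1)) * (1 - Sum(p_i*q_i) / Var_total)
= (6/5) * (1 - 1.3069/3.38)
= 1.2 * 0.6133
KR-20 = 0.736

0.736


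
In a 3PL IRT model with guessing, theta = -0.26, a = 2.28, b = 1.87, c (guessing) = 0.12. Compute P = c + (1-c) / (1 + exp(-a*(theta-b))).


logit = 2.28*(-0.26 - 1.87) = -4.8564
P* = 1/(1 + exp(--4.8564)) = 0.0077
P = 0.12 + (1 - 0.12) * 0.0077
P = 0.1268

0.1268


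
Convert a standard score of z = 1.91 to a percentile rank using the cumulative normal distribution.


CDF(z) = 0.5 * (1 + erf(z/sqrt(2)))
erf(1.3506) = 0.9439
CDF = 0.9719
Percentile rank = 0.9719 * 100 = 97.19

97.19


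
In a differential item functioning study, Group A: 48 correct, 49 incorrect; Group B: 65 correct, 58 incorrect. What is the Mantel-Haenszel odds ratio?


Odds_A = 48/49 = 0.9796
Odds_B = 65/58 = 1.1207
OR = Odds_A / Odds_B = 0.9796 / 1.1207
Exactly, OR = (48 * 58) / (49 * 65) = 2784 / 3185
OR = 0.8741

0.8741


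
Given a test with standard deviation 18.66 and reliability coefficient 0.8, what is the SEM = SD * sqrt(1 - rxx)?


SEM = SD * sqrt(1 - rxx)
SEM = 18.66 * sqrt(1 - 0.8)
SEM = 18.66 * sqrt(0.2) = 18.66 * 0.447214
SEM = 8.345

8.345


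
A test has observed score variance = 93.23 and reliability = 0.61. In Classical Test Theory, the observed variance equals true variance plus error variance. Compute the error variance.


var_true = rxx * var_obs = 0.61 * 93.23 = 56.8703
var_error = var_obs - var_true
var_error = 93.23 - 56.8703
var_error = 36.3597

36.3597


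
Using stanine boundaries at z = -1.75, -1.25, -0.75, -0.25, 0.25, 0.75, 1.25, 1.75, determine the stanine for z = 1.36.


Stanine boundaries: [-1.75, -1.25, -0.75, -0.25, 0.25, 0.75, 1.25, 1.75]
z = 1.36
Check each boundary:
  z >= -1.75 -> could be stanine 2
  z >= -1.25 -> could be stanine 3
  z >= -0.75 -> could be stanine 4
  z >= -0.25 -> could be stanine 5
  z >= 0.25 -> could be stanine 6
  z >= 0.75 -> could be stanine 7
  z >= 1.25 -> could be stanine 8
  z < 1.75
Highest qualifying boundary gives stanine = 8

8


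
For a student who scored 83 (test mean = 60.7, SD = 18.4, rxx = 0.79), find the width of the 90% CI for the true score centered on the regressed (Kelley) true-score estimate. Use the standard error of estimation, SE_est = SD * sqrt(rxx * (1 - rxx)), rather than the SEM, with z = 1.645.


True score estimate = 0.79*83 + 0.21*60.7 = 78.317
SE_est = SD * sqrt(rxx * (1 - rxx)) = 18.4 * sqrt(0.79 * 0.21) = 18.4 * sqrt(0.1659) = 7.494472
CI = T_est +/- z * SE_est, so width = 2 * z * SE_est = 2 * 1.645 * 7.494472
Width = 24.6568

24.6568


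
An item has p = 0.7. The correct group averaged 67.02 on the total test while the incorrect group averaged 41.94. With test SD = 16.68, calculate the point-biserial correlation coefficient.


q = 1 - p = 0.3
rpb = ((M1 - M0) / SD) * sqrt(p * q)
rpb = ((67.02 - 41.94) / 16.68) * sqrt(0.7 * 0.3)
rpb = 0.689

0.689


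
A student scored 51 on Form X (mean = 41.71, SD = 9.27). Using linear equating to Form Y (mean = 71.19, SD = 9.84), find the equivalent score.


slope = SD_Y / SD_X = 9.84 / 9.27 ~ 1.0615
intercept = mean_Y - slope * mean_X = 71.19 - (9.84 / 9.27) * 41.71 ~ 26.9153
Y = slope * X + intercept. To avoid rounding drift from the rounded slope/intercept, evaluate the equivalent form Y = mean_Y + SD_Y * (X - mean_X) / SD_X at full precision:
Y = 71.19 + 9.84 * (51 - 41.71) / 9.27
Y = 71.19 + 9.84 * 9.29 / 9.27
Y = 71.19 + 91.4136 / 9.27
Y = 71.19 + 9.8612
Y = 81.0512

81.0512


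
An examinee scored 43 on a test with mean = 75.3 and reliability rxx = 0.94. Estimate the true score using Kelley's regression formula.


T_est = rxx * X + (1 - rxx) * mean
T_est = 0.94 * 43 + 0.06 * 75.3
T_est = 40.42 + 4.518
T_est = 44.938

44.938


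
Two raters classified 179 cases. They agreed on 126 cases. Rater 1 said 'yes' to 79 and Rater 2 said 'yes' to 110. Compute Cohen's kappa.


P_o = 126/179 = 0.703911
P_e = (79*110 + 100*69) / 32041 = 0.486564
kappa = (P_o - P_e) / (1 - P_e)
kappa = (0.703911 - 0.486564) / (1 - 0.486564)
kappa = 0.4233

0.4233


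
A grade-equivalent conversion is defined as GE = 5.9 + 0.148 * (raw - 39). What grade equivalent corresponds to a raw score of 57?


raw - median = 57 - 39 = 18
slope * diff = 0.148 * 18 = 2.664
GE = 5.9 + 2.664
GE = 8.564

8.564


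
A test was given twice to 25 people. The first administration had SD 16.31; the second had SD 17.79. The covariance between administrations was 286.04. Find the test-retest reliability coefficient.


r = cov(X,Y) / (SD_X * SD_Y)
r = 286.04 / (16.31 * 17.79)
r = 286.04 / 290.1549
r = 0.9858

0.9858


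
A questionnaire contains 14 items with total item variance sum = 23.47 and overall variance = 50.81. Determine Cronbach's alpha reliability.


alpha = (k/(k-1)) * (1 - sum(si^2)/s_total^2)
= (14/13) * (1 - 23.47/50.81)
alpha = 0.5795

0.5795


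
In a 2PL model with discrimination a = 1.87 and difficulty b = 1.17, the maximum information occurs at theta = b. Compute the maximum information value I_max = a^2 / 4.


For 2PL, max info at theta = b = 1.17
I_max = a^2 / 4 = 1.87^2 / 4
= 3.4969 / 4
I_max = 0.8742

0.8742


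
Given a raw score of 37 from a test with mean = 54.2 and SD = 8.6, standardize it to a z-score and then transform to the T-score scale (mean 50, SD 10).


z = (X - mean) / SD = (37 - 54.2) / 8.6
z = -17.2 / 8.6
z = -2.0
T-score = T = 50 + 10z
Carry z at full precision (z = -17.2 / 8.6) into the conversion:
T-score = 50 + 10 * (-17.2 / 8.6) = 50 + -172 / 8.6
T-score = 50 + -20.0
T-score = 30.0

30.0


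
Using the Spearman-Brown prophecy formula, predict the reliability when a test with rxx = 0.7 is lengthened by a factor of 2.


r_new = (n * rxx) / (1 + (n-1) * rxx)
r_new = (2 * 0.7) / (1 + 1 * 0.7)
r_new = 1.4 / 1.7
r_new = 0.8235

0.8235


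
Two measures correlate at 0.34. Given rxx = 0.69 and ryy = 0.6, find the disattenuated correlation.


r_corrected = rxy / sqrt(rxx * ryy)
= 0.34 / sqrt(0.69 * 0.6)
= 0.34 / sqrt(0.414)
= 0.34 / 0.643428
r_corrected = 0.5284

0.5284


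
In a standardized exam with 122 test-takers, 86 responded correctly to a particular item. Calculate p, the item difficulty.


Item difficulty p = number correct / total examinees
p = 86 / 122
p = 0.7049

0.7049


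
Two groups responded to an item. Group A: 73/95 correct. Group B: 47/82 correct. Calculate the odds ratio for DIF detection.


Odds_A = 73/22 = 3.3182
Odds_B = 47/35 = 1.3429
OR = Odds_A / Odds_B = 3.3182 / 1.3429
Exactly, OR = (73 * 35) / (22 * 47) = 2555 / 1034
OR = 2.471

2.471


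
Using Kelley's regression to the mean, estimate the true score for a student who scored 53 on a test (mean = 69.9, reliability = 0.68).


T_est = rxx * X + (1 - rxx) * mean
T_est = 0.68 * 53 + 0.32 * 69.9
T_est = 36.04 + 22.368
T_est = 58.408

58.408


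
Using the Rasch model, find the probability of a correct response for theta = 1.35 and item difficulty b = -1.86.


theta - b = 1.35 - -1.86 = 3.21
exp(-(theta - b)) = exp(-3.21) = 0.0404
P = 1 / (1 + 0.0404)
P = 0.9612

0.9612


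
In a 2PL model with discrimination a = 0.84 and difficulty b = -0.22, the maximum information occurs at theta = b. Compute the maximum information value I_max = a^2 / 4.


For 2PL, max info at theta = b = -0.22
I_max = a^2 / 4 = 0.84^2 / 4
= 0.7056 / 4
I_max = 0.1764

0.1764


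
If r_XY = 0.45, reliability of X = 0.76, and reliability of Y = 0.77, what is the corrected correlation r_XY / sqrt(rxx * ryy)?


r_corrected = rxy / sqrt(rxx * ryy)
= 0.45 / sqrt(0.76 * 0.77)
= 0.45 / sqrt(0.5852)
= 0.45 / 0.764984
r_corrected = 0.5882

0.5882


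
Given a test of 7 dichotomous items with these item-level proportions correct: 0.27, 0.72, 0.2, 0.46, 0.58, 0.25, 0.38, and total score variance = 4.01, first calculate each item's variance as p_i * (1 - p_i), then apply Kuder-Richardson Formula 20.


For each item, compute p_i * q_i:
  Item 1: 0.27 * 0.73 = 0.1971
  Item 2: 0.72 * 0.28 = 0.2016
  Item 3: 0.2 * 0.8 = 0.16
  Item 4: 0.46 * 0.54 = 0.2484
  Item 5: 0.58 * 0.42 = 0.2436
  Item 6: 0.25 * 0.75 = 0.1875
  Item 7: 0.38 * 0.62 = 0.2356
Sum(p_i * q_i) = 0.1971 + 0.2016 + 0.16 + 0.2484 + 0.2436 + 0.1875 + 0.2356 = 1.4738
KR-20 = (k/(k-1)) * (1 - Sum(p_i*q_i) / Var_total)
= (7/6) * (1 - 1.4738/4.01)
= 1.1667 * 0.6325
KR-20 = 0.7379

0.7379


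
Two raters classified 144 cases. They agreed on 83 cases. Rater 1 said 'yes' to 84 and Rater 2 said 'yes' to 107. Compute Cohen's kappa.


P_o = 83/144 = 0.576389
P_e = (84*107 + 60*37) / 20736 = 0.540509
kappa = (P_o - P_e) / (1 - P_e)
kappa = (0.576389 - 0.540509) / (1 - 0.540509)
kappa = 0.0781

0.0781


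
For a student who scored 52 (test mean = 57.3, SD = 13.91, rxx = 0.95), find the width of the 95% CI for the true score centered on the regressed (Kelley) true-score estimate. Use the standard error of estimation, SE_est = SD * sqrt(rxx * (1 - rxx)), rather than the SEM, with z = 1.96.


True score estimate = 0.95*52 + 0.05*57.3 = 52.265
SE_est = SD * sqrt(rxx * (1 - rxx)) = 13.91 * sqrt(0.95 * 0.05) = 13.91 * sqrt(0.0475) = 3.031614
CI = T_est +/- z * SE_est, so width = 2 * z * SE_est = 2 * 1.96 * 3.031614
Width = 11.8839

11.8839


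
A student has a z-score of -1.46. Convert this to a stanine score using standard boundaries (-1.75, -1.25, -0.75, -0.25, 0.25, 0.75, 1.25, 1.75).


Stanine boundaries: [-1.75, -1.25, -0.75, -0.25, 0.25, 0.75, 1.25, 1.75]
z = -1.46
Check each boundary:
  z >= -1.75 -> could be stanine 2
  z < -1.25
  z < -0.75
  z < -0.25
  z < 0.25
  z < 0.75
  z < 1.25
  z < 1.75
Highest qualifying boundary gives stanine = 2

2


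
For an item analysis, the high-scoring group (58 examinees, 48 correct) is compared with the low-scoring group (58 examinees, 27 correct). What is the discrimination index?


p_upper = 48/58 = 0.8276
p_lower = 27/58 = 0.4655
D = 0.8276 - 0.4655 = 0.3621

0.3621


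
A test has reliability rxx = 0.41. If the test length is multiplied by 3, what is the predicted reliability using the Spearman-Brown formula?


r_new = (n * rxx) / (1 + (n-1) * rxx)
r_new = (3 * 0.41) / (1 + 2 * 0.41)
r_new = 1.23 / 1.82
r_new = 0.6758

0.6758


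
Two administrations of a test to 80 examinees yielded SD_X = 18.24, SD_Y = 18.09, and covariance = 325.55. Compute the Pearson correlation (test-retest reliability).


r = cov(X,Y) / (SD_X * SD_Y)
r = 325.55 / (18.24 * 18.09)
r = 325.55 / 329.9616
r = 0.9866

0.9866


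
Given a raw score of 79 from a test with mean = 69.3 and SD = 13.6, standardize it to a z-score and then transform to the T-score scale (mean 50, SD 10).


z = (X - mean) / SD = (79 - 69.3) / 13.6
z = 9.7 / 13.6
z = 0.7132
T-score = T = 50 + 10z
Carry z at full precision (z = 9.7 / 13.6) into the conversion:
T-score = 50 + 10 * (9.7 / 13.6) = 50 + 97 / 13.6
T-score = 50 + 7.1324
T-score = 57.1324

57.1324


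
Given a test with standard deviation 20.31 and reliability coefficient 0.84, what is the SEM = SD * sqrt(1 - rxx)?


SEM = SD * sqrt(1 - rxx)
SEM = 20.31 * sqrt(1 - 0.84)
SEM = 20.31 * sqrt(0.16) = 20.31 * 0.4
SEM = 8.124

8.124


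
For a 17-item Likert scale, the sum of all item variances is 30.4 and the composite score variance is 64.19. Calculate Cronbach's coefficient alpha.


alpha = (k/(k-1)) * (1 - sum(si^2)/s_total^2)
= (17/16) * (1 - 30.4/64.19)
alpha = 0.5593

0.5593


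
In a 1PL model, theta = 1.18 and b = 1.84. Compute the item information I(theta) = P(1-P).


P = 1/(1+exp(-(1.18-1.84))) = 0.3407
I = P*(1-P) = 0.3407 * 0.6593
I = 0.2246

0.2246


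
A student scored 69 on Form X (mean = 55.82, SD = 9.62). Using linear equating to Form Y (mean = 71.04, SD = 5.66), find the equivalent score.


slope = SD_Y / SD_X = 5.66 / 9.62 ~ 0.5884
intercept = mean_Y - slope * mean_X = 71.04 - (5.66 / 9.62) * 55.82 ~ 38.1979
Y = slope * X + intercept. To avoid rounding drift from the rounded slope/intercept, evaluate the equivalent form Y = mean_Y + SD_Y * (X - mean_X) / SD_X at full precision:
Y = 71.04 + 5.66 * (69 - 55.82) / 9.62
Y = 71.04 + 5.66 * 13.18 / 9.62
Y = 71.04 + 74.5988 / 9.62
Y = 71.04 + 7.7546
Y = 78.7946

78.7946


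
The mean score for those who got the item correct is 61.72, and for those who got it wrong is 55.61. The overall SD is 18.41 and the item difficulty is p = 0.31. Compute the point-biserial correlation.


q = 1 - p = 0.69
rpb = ((M1 - M0) / SD) * sqrt(p * q)
rpb = ((61.72 - 55.61) / 18.41) * sqrt(0.31 * 0.69)
rpb = 0.1535

0.1535


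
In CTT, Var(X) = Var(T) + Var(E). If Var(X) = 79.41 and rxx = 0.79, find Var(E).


var_true = rxx * var_obs = 0.79 * 79.41 = 62.7339
var_error = var_obs - var_true
var_error = 79.41 - 62.7339
var_error = 16.6761

16.6761


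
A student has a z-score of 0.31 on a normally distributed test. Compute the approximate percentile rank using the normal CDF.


CDF(z) = 0.5 * (1 + erf(z/sqrt(2)))
erf(0.2192) = 0.2434
CDF = 0.6217
Percentile rank = 0.6217 * 100 = 62.17

62.17


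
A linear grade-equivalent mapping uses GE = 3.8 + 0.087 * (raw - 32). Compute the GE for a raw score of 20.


raw - median = 20 - 32 = -12
slope * diff = 0.087 * -12 = -1.044
GE = 3.8 + -1.044
GE = 2.756

2.756


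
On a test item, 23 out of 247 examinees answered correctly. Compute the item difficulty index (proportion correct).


Item difficulty p = number correct / total examinees
p = 23 / 247
p = 0.0931

0.0931


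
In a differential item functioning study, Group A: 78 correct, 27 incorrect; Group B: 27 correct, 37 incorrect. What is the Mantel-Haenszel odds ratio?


Odds_A = 78/27 = 2.8889
Odds_B = 27/37 = 0.7297
OR = Odds_A / Odds_B = 2.8889 / 0.7297
Exactly, OR = (78 * 37) / (27 * 27) = 2886 / 729
OR = 3.9588

3.9588


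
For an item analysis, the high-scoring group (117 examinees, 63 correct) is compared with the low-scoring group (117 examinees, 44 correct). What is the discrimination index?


p_upper = 63/117 = 0.5385
p_lower = 44/117 = 0.3761
D = 0.5385 - 0.3761 = 0.1624

0.1624


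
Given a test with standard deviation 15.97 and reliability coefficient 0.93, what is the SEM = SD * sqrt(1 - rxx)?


SEM = SD * sqrt(1 - rxx)
SEM = 15.97 * sqrt(1 - 0.93)
SEM = 15.97 * sqrt(0.07) = 15.97 * 0.264575
SEM = 4.2253

4.2253


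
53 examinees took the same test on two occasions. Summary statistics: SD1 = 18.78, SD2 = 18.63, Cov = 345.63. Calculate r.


r = cov(X,Y) / (SD_X * SD_Y)
r = 345.63 / (18.78 * 18.63)
r = 345.63 / 349.8714
r = 0.9879

0.9879


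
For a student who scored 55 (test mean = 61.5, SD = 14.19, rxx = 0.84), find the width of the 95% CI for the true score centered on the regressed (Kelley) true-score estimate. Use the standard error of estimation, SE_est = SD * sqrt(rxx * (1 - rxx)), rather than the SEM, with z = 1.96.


True score estimate = 0.84*55 + 0.16*61.5 = 56.04
SE_est = SD * sqrt(rxx * (1 - rxx)) = 14.19 * sqrt(0.84 * 0.16) = 14.19 * sqrt(0.1344) = 5.20214
CI = T_est +/- z * SE_est, so width = 2 * z * SE_est = 2 * 1.96 * 5.20214
Width = 20.3924

20.3924


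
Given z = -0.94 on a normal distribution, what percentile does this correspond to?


CDF(z) = 0.5 * (1 + erf(z/sqrt(2)))
erf(-0.6647) = -0.6528
CDF = 0.1736
Percentile rank = 0.1736 * 100 = 17.36

17.36


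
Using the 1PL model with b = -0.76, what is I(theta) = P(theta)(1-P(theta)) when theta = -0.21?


P = 1/(1+exp(-(-0.21--0.76))) = 0.6341
I = P*(1-P) = 0.6341 * 0.3659
I = 0.232

0.232


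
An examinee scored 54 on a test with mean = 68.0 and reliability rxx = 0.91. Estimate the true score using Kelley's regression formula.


T_est = rxx * X + (1 - rxx) * mean
T_est = 0.91 * 54 + 0.09 * 68.0
T_est = 49.14 + 6.12
T_est = 55.26

55.26


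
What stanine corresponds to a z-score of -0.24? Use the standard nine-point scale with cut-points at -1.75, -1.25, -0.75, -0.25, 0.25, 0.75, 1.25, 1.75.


Stanine boundaries: [-1.75, -1.25, -0.75, -0.25, 0.25, 0.75, 1.25, 1.75]
z = -0.24
Check each boundary:
  z >= -1.75 -> could be stanine 2
  z >= -1.25 -> could be stanine 3
  z >= -0.75 -> could be stanine 4
  z >= -0.25 -> could be stanine 5
  z < 0.25
  z < 0.75
  z < 1.25
  z < 1.75
Highest qualifying boundary gives stanine = 5

5


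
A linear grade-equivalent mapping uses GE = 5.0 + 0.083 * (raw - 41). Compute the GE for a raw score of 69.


raw - median = 69 - 41 = 28
slope * diff = 0.083 * 28 = 2.324
GE = 5.0 + 2.324
GE = 7.324

7.324


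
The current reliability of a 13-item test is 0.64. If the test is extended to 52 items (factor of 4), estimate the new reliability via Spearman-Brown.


r_new = (n * rxx) / (1 + (n-1) * rxx)
r_new = (4 * 0.64) / (1 + 3 * 0.64)
r_new = 2.56 / 2.92
r_new = 0.8767

0.8767


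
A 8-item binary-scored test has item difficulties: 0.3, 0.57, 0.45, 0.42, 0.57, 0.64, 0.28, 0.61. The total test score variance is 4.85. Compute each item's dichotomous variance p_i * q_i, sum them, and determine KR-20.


For each item, compute p_i * q_i:
  Item 1: 0.3 * 0.7 = 0.21
  Item 2: 0.57 * 0.43 = 0.2451
  Item 3: 0.45 * 0.55 = 0.2475
  Item 4: 0.42 * 0.58 = 0.2436
  Item 5: 0.57 * 0.43 = 0.2451
  Item 6: 0.64 * 0.36 = 0.2304
  Item 7: 0.28 * 0.72 = 0.2016
  Item 8: 0.61 * 0.39 = 0.2379
Sum(p_i * q_i) = 0.21 + 0.2451 + 0.2475 + 0.2436 + 0.2451 + 0.2304 + 0.2016 + 0.2379 = 1.8612
KR-20 = (k/(k-1)) * (1 - Sum(p_i*q_i) / Var_total)
= (8/7) * (1 - 1.8612/4.85)
= 1.1429 * 0.6162
KR-20 = 0.7043

0.7043


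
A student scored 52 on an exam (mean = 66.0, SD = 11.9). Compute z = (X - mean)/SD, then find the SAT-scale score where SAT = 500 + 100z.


z = (X - mean) / SD = (52 - 66.0) / 11.9
z = -14.0 / 11.9
z = -1.1765
SAT-scale = SAT = 500 + 100z
Carry z at full precision (z = -14.0 / 11.9) into the conversion:
SAT-scale = 500 + 100 * (-14.0 / 11.9) = 500 + -1400 / 11.9
SAT-scale = 500 + -117.6471
SAT-scale = 382.3529

382.3529


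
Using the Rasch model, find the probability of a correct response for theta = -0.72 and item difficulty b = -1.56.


theta - b = -0.72 - -1.56 = 0.84
exp(-(theta - b)) = exp(-0.84) = 0.4317
P = 1 / (1 + 0.4317)
P = 0.6985

0.6985


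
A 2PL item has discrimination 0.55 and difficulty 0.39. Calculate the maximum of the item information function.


For 2PL, max info at theta = b = 0.39
I_max = a^2 / 4 = 0.55^2 / 4
= 0.3025 / 4
I_max = 0.0756

0.0756


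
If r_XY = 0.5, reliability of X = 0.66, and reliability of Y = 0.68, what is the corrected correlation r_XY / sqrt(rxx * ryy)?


r_corrected = rxy / sqrt(rxx * ryy)
= 0.5 / sqrt(0.66 * 0.68)
= 0.5 / sqrt(0.4488)
= 0.5 / 0.669925
r_corrected = 0.7464

0.7464


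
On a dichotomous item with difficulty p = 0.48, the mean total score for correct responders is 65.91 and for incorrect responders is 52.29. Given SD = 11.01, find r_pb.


q = 1 - p = 0.52
rpb = ((M1 - M0) / SD) * sqrt(p * q)
rpb = ((65.91 - 52.29) / 11.01) * sqrt(0.48 * 0.52)
rpb = 0.618

0.618


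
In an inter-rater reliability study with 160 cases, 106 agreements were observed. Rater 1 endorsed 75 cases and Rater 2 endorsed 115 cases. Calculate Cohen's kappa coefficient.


P_o = 106/160 = 0.6625
P_e = (75*115 + 85*45) / 25600 = 0.486328
kappa = (P_o - P_e) / (1 - P_e)
kappa = (0.6625 - 0.486328) / (1 - 0.486328)
kappa = 0.343

0.343


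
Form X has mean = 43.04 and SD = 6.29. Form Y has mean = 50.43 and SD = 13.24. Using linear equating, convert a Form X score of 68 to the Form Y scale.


slope = SD_Y / SD_X = 13.24 / 6.29 ~ 2.1049
intercept = mean_Y - slope * mean_X = 50.43 - (13.24 / 6.29) * 43.04 ~ -40.1661
Y = slope * X + intercept. To avoid rounding drift from the rounded slope/intercept, evaluate the equivalent form Y = mean_Y + SD_Y * (X - mean_X) / SD_X at full precision:
Y = 50.43 + 13.24 * (68 - 43.04) / 6.29
Y = 50.43 + 13.24 * 24.96 / 6.29
Y = 50.43 + 330.4704 / 6.29
Y = 50.43 + 52.539
Y = 102.969

102.969


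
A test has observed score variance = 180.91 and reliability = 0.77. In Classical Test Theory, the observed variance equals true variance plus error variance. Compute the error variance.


var_true = rxx * var_obs = 0.77 * 180.91 = 139.3007
var_error = var_obs - var_true
var_error = 180.91 - 139.3007
var_error = 41.6093

41.6093


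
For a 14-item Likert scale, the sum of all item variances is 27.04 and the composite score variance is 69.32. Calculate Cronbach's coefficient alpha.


alpha = (k/(k-1)) * (1 - sum(si^2)/s_total^2)
= (14/13) * (1 - 27.04/69.32)
alpha = 0.6568

0.6568


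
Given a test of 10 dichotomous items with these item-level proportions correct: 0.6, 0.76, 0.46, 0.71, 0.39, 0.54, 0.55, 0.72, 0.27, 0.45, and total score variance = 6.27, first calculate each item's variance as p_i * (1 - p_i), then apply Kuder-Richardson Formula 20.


For each item, compute p_i * q_i:
  Item 1: 0.6 * 0.4 = 0.24
  Item 2: 0.76 * 0.24 = 0.1824
  Item 3: 0.46 * 0.54 = 0.2484
  Item 4: 0.71 * 0.29 = 0.2059
  Item 5: 0.39 * 0.61 = 0.2379
  Item 6: 0.54 * 0.46 = 0.2484
  Item 7: 0.55 * 0.45 = 0.2475
  Item 8: 0.72 * 0.28 = 0.2016
  Item 9: 0.27 * 0.73 = 0.1971
  Item 10: 0.45 * 0.55 = 0.2475
Sum(p_i * q_i) = 0.24 + 0.1824 + 0.2484 + 0.2059 + 0.2379 + 0.2484 + 0.2475 + 0.2016 + 0.1971 + 0.2475 = 2.2567
KR-20 = (k/(k-1)) * (1 - Sum(p_i*q_i) / Var_total)
= (10/9) * (1 - 2.2567/6.27)
= 1.1111 * 0.6401
KR-20 = 0.7112

0.7112


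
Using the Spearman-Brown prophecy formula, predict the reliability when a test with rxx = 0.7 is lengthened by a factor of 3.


r_new = (n * rxx) / (1 + (n-1) * rxx)
r_new = (3 * 0.7) / (1 + 2 * 0.7)
r_new = 2.1 / 2.4
r_new = 0.875

0.875


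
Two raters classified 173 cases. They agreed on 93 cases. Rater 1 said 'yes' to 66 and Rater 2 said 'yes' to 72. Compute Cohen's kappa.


P_o = 93/173 = 0.537572
P_e = (66*72 + 107*101) / 29929 = 0.519864
kappa = (P_o - P_e) / (1 - P_e)
kappa = (0.537572 - 0.519864) / (1 - 0.519864)
kappa = 0.0369

0.0369


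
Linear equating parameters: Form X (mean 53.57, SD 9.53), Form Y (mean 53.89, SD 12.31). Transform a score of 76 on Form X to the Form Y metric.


slope = SD_Y / SD_X = 12.31 / 9.53 ~ 1.2917
intercept = mean_Y - slope * mean_X = 53.89 - (12.31 / 9.53) * 53.57 ~ -15.3069
Y = slope * X + intercept. To avoid rounding drift from the rounded slope/intercept, evaluate the equivalent form Y = mean_Y + SD_Y * (X - mean_X) / SD_X at full precision:
Y = 53.89 + 12.31 * (76 - 53.57) / 9.53
Y = 53.89 + 12.31 * 22.43 / 9.53
Y = 53.89 + 276.1133 / 9.53
Y = 53.89 + 28.9731
Y = 82.8631

82.8631


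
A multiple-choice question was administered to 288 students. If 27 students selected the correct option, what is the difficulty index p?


Item difficulty p = number correct / total examinees
p = 27 / 288
p = 0.0938

0.0938


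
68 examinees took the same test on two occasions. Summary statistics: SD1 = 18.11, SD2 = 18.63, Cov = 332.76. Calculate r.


r = cov(X,Y) / (SD_X * SD_Y)
r = 332.76 / (18.11 * 18.63)
r = 332.76 / 337.3893
r = 0.9863

0.9863


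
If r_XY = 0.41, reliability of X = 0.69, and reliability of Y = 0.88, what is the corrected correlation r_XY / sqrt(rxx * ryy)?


r_corrected = rxy / sqrt(rxx * ryy)
= 0.41 / sqrt(0.69 * 0.88)
= 0.41 / sqrt(0.6072)
= 0.41 / 0.77923
r_corrected = 0.5262

0.5262


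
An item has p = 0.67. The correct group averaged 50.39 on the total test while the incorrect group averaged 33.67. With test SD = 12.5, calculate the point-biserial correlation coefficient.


q = 1 - p = 0.33
rpb = ((M1 - M0) / SD) * sqrt(p * q)
rpb = ((50.39 - 33.67) / 12.5) * sqrt(0.67 * 0.33)
rpb = 0.629

0.629


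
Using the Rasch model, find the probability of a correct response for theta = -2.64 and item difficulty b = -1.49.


theta - b = -2.64 - -1.49 = -1.15
exp(-(theta - b)) = exp(1.15) = 3.1582
P = 1 / (1 + 3.1582)
P = 0.2405

0.2405


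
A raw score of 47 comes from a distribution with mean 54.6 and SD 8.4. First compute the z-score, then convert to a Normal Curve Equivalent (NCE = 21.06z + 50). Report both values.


z = (X - mean) / SD = (47 - 54.6) / 8.4
z = -7.6 / 8.4
z = -0.9048
NCE = NCE = 21.06z + 50
Carry z at full precision (z = -7.6 / 8.4) into the conversion:
NCE = 21.06 * (-7.6 / 8.4) + 50 = -160.056 / 8.4 + 50
NCE = -19.0543 + 50
NCE = 30.9457

30.9457
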